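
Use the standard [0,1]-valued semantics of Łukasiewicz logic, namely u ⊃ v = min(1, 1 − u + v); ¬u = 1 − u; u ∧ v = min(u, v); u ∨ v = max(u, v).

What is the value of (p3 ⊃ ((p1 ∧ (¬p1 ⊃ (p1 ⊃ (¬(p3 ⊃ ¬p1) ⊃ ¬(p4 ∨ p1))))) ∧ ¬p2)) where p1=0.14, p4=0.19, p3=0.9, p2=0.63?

¬p1: Łukasiewicz ¬ gives 1 − 0.14 = 0.86
¬p1: Łukasiewicz ¬ gives 1 − 0.14 = 0.86
(p3 ⊃ ¬p1): min(1, 1 − 0.9 + 0.86) = 0.96
¬(p3 ⊃ ¬p1): Łukasiewicz ¬ gives 1 − 0.96 = 0.04
(p4 ∨ p1) = max(0.19, 0.14) = 0.19
¬(p4 ∨ p1): Łukasiewicz ¬ gives 1 − 0.19 = 0.81
(¬(p3 ⊃ ¬p1) ⊃ ¬(p4 ∨ p1)): min(1, 1 − 0.04 + 0.81) = 1
(p1 ⊃ (¬(p3 ⊃ ¬p1) ⊃ ¬(p4 ∨ p1))): min(1, 1 − 0.14 + 1) = 1
(¬p1 ⊃ (p1 ⊃ (¬(p3 ⊃ ¬p1) ⊃ ¬(p4 ∨ p1)))): min(1, 1 − 0.86 + 1) = 1
(p1 ∧ (¬p1 ⊃ (p1 ⊃ (¬(p3 ⊃ ¬p1) ⊃ ¬(p4 ∨ p1))))) = min(0.14, 1) = 0.14
¬p2: Łukasiewicz ¬ gives 1 − 0.63 = 0.37
((p1 ∧ (¬p1 ⊃ (p1 ⊃ (¬(p3 ⊃ ¬p1) ⊃ ¬(p4 ∨ p1))))) ∧ ¬p2) = min(0.14, 0.37) = 0.14
(p3 ⊃ ((p1 ∧ (¬p1 ⊃ (p1 ⊃ (¬(p3 ⊃ ¬p1) ⊃ ¬(p4 ∨ p1))))) ∧ ¬p2)): min(1, 1 − 0.9 + 0.14) = 0.24

0.24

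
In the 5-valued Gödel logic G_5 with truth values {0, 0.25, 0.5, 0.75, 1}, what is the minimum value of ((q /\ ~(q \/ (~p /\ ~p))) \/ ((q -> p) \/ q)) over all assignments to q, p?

The minimum is attained at q = 0.25, p = 0:
  ~p: Gödel ¬ of 0 = 1 (operand is 0)
  ~p: Gödel ¬ of 0 = 1 (operand is 0)
  (~p /\ ~p) = min(1, 1) = 1
  (q \/ (~p /\ ~p)) = max(0.25, 1) = 1
  ~(q \/ (~p /\ ~p)): Gödel ¬ of 1 = 0 (operand ≠ 0)
  (q /\ ~(q \/ (~p /\ ~p))) = min(0.25, 0) = 0
  (q -> p): 0.25 > 0, so result = 0
  ((q -> p) \/ q) = max(0, 0.25) = 0.25
  ((q /\ ~(q \/ (~p /\ ~p))) \/ ((q -> p) \/ q)) = max(0, 0.25) = 0.25
Checking all 25 assignments confirms none give a value below 0.25.

0.25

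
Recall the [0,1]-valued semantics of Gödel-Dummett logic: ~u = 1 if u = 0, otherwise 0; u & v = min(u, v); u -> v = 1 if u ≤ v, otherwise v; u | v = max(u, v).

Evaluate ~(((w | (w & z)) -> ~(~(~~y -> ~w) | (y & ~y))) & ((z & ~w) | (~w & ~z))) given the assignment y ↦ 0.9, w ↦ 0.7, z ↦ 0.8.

(w & z) = min(0.7, 0.8) = 0.7
(w | (w & z)) = max(0.7, 0.7) = 0.7
~y: Gödel ¬ of 0.9 = 0 (operand ≠ 0)
~~y: Gödel ¬ of 0 = 1 (operand is 0)
~w: Gödel ¬ of 0.7 = 0 (operand ≠ 0)
(~~y -> ~w): 1 > 0, so result = 0
~(~~y -> ~w): Gödel ¬ of 0 = 1 (operand is 0)
~y: Gödel ¬ of 0.9 = 0 (operand ≠ 0)
(y & ~y) = min(0.9, 0) = 0
(~(~~y -> ~w) | (y & ~y)) = max(1, 0) = 1
~(~(~~y -> ~w) | (y & ~y)): Gödel ¬ of 1 = 0 (operand ≠ 0)
((w | (w & z)) -> ~(~(~~y -> ~w) | (y & ~y))): 0.7 > 0, so result = 0
~w: Gödel ¬ of 0.7 = 0 (operand ≠ 0)
(z & ~w) = min(0.8, 0) = 0
~w: Gödel ¬ of 0.7 = 0 (operand ≠ 0)
~z: Gödel ¬ of 0.8 = 0 (operand ≠ 0)
(~w & ~z) = min(0, 0) = 0
((z & ~w) | (~w & ~z)) = max(0, 0) = 0
(((w | (w & z)) -> ~(~(~~y -> ~w) | (y & ~y))) & ((z & ~w) | (~w & ~z))) = min(0, 0) = 0
~(((w | (w & z)) -> ~(~(~~y -> ~w) | (y & ~y))) & ((z & ~w) | (~w & ~z))): Gödel ¬ of 0 = 1 (operand is 0)

1.00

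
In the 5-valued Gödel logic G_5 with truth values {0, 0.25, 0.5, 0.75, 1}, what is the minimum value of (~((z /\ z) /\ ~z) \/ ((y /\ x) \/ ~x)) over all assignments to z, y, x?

Every assignment gives 1. For instance at z = 0, y = 0, x = 0:
  (z /\ z) = min(0, 0) = 0
  ~z: Gödel ¬ of 0 = 1 (operand is 0)
  ((z /\ z) /\ ~z) = min(0, 1) = 0
  ~((z /\ z) /\ ~z): Gödel ¬ of 0 = 1 (operand is 0)
  (y /\ x) = min(0, 0) = 0
  ~x: Gödel ¬ of 0 = 1 (operand is 0)
  ((y /\ x) \/ ~x) = max(0, 1) = 1
  (~((z /\ z) /\ ~z) \/ ((y /\ x) \/ ~x)) = max(1, 1) = 1
All 125 assignments give value 1 — the formula is a G_5-tautology.

1.00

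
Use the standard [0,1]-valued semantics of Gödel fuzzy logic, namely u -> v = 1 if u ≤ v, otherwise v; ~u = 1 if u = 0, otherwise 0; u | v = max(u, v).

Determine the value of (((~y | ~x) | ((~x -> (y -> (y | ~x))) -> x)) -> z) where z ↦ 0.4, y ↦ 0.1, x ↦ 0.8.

~y: Gödel ¬ of 0.1 = 0 (operand ≠ 0)
~x: Gödel ¬ of 0.8 = 0 (operand ≠ 0)
(~y | ~x) = max(0, 0) = 0
~x: Gödel ¬ of 0.8 = 0 (operand ≠ 0)
~x: Gödel ¬ of 0.8 = 0 (operand ≠ 0)
(y | ~x) = max(0.1, 0) = 0.1
(y -> (y | ~x)): 0.1 ≤ 0.1, so result = 1
(~x -> (y -> (y | ~x))): 0 ≤ 1, so result = 1
((~x -> (y -> (y | ~x))) -> x): 1 > 0.8, so result = 0.8
((~y | ~x) | ((~x -> (y -> (y | ~x))) -> x)) = max(0, 0.8) = 0.8
(((~y | ~x) | ((~x -> (y -> (y | ~x))) -> x)) -> z): 0.8 > 0.4, so result = 0.4

0.40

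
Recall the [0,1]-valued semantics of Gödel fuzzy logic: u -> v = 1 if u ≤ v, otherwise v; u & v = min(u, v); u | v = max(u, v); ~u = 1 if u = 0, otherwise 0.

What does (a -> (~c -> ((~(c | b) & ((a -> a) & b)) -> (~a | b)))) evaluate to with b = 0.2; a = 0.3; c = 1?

1.00

~c: Gödel ¬ of 1 = 0 (operand ≠ 0)
(c | b) = max(1, 0.2) = 1
~(c | b): Gödel ¬ of 1 = 0 (operand ≠ 0)
(a -> a): 0.3 ≤ 0.3, so result = 1
((a -> a) & b) = min(1, 0.2) = 0.2
(~(c | b) & ((a -> a) & b)) = min(0, 0.2) = 0
~a: Gödel ¬ of 0.3 = 0 (operand ≠ 0)
(~a | b) = max(0, 0.2) = 0.2
((~(c | b) & ((a -> a) & b)) -> (~a | b)): 0 ≤ 0.2, so result = 1
(~c -> ((~(c | b) & ((a -> a) & b)) -> (~a | b))): 0 ≤ 1, so result = 1
(a -> (~c -> ((~(c | b) & ((a -> a) & b)) -> (~a | b)))): 0.3 ≤ 1, so result = 1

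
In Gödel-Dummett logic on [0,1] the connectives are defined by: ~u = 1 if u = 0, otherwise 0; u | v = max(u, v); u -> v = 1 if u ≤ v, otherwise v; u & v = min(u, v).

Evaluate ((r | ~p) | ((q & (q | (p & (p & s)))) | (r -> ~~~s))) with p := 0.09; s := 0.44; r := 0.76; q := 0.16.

~p: Gödel ¬ of 0.09 = 0 (operand ≠ 0)
(r | ~p) = max(0.76, 0) = 0.76
(p & s) = min(0.09, 0.44) = 0.09
(p & (p & s)) = min(0.09, 0.09) = 0.09
(q | (p & (p & s))) = max(0.16, 0.09) = 0.16
(q & (q | (p & (p & s)))) = min(0.16, 0.16) = 0.16
~s: Gödel ¬ of 0.44 = 0 (operand ≠ 0)
~~s: Gödel ¬ of 0 = 1 (operand is 0)
~~~s: Gödel ¬ of 1 = 0 (operand ≠ 0)
(r -> ~~~s): 0.76 > 0, so result = 0
((q & (q | (p & (p & s)))) | (r -> ~~~s)) = max(0.16, 0) = 0.16
((r | ~p) | ((q & (q | (p & (p & s)))) | (r -> ~~~s))) = max(0.76, 0.16) = 0.76

0.76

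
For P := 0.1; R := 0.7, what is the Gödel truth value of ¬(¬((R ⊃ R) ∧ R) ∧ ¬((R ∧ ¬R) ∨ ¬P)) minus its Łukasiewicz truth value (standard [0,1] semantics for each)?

Gödel evaluation:
  (R ⊃ R): 0.7 ≤ 0.7, so result = 1
  ((R ⊃ R) ∧ R) = min(1, 0.7) = 0.7
  ¬((R ⊃ R) ∧ R): Gödel ¬ of 0.7 = 0 (operand ≠ 0)
  ¬R: Gödel ¬ of 0.7 = 0 (operand ≠ 0)
  (R ∧ ¬R) = min(0.7, 0) = 0
  ¬P: Gödel ¬ of 0.1 = 0 (operand ≠ 0)
  ((R ∧ ¬R) ∨ ¬P) = max(0, 0) = 0
  ¬((R ∧ ¬R) ∨ ¬P): Gödel ¬ of 0 = 1 (operand is 0)
  (¬((R ⊃ R) ∧ R) ∧ ¬((R ∧ ¬R) ∨ ¬P)) = min(0, 1) = 0
  ¬(¬((R ⊃ R) ∧ R) ∧ ¬((R ∧ ¬R) ∨ ¬P)): Gödel ¬ of 0 = 1 (operand is 0)
  Gödel value = 1
Łukasiewicz evaluation:
  (R ⊃ R): min(1, 1 − 0.7 + 0.7) = 1
  ((R ⊃ R) ∧ R) = min(1, 0.7) = 0.7
  ¬((R ⊃ R) ∧ R): Łukasiewicz ¬ gives 1 − 0.7 = 0.3
  ¬R: Łukasiewicz ¬ gives 1 − 0.7 = 0.3
  (R ∧ ¬R) = min(0.7, 0.3) = 0.3
  ¬P: Łukasiewicz ¬ gives 1 − 0.1 = 0.9
  ((R ∧ ¬R) ∨ ¬P) = max(0.3, 0.9) = 0.9
  ¬((R ∧ ¬R) ∨ ¬P): Łukasiewicz ¬ gives 1 − 0.9 = 0.1
  (¬((R ⊃ R) ∧ R) ∧ ¬((R ∧ ¬R) ∨ ¬P)) = min(0.3, 0.1) = 0.1
  ¬(¬((R ⊃ R) ∧ R) ∧ ¬((R ∧ ¬R) ∨ ¬P)): Łukasiewicz ¬ gives 1 − 0.1 = 0.9
  Łukasiewicz value = 0.9
Difference: 1 − 0.9 = 0.10

0.10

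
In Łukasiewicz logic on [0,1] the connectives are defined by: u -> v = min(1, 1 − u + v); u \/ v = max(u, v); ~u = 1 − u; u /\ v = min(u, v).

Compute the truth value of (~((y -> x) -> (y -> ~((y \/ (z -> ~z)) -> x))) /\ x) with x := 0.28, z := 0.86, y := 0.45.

0.11

(y -> x): min(1, 1 − 0.45 + 0.28) = 0.83
~z: Łukasiewicz ¬ gives 1 − 0.86 = 0.14
(z -> ~z): min(1, 1 − 0.86 + 0.14) = 0.28
(y \/ (z -> ~z)) = max(0.45, 0.28) = 0.45
((y \/ (z -> ~z)) -> x): min(1, 1 − 0.45 + 0.28) = 0.83
~((y \/ (z -> ~z)) -> x): Łukasiewicz ¬ gives 1 − 0.83 = 0.17
(y -> ~((y \/ (z -> ~z)) -> x)): min(1, 1 − 0.45 + 0.17) = 0.72
((y -> x) -> (y -> ~((y \/ (z -> ~z)) -> x))): min(1, 1 − 0.83 + 0.72) = 0.89
~((y -> x) -> (y -> ~((y \/ (z -> ~z)) -> x))): Łukasiewicz ¬ gives 1 − 0.89 = 0.11
(~((y -> x) -> (y -> ~((y \/ (z -> ~z)) -> x))) /\ x) = min(0.11, 0.28) = 0.11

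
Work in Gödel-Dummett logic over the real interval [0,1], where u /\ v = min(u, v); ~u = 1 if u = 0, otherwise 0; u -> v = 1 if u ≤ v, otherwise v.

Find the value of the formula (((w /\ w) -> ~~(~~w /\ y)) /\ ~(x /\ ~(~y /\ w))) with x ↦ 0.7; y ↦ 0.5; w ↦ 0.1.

0.00

(w /\ w) = min(0.1, 0.1) = 0.1
~w: Gödel ¬ of 0.1 = 0 (operand ≠ 0)
~~w: Gödel ¬ of 0 = 1 (operand is 0)
(~~w /\ y) = min(1, 0.5) = 0.5
~(~~w /\ y): Gödel ¬ of 0.5 = 0 (operand ≠ 0)
~~(~~w /\ y): Gödel ¬ of 0 = 1 (operand is 0)
((w /\ w) -> ~~(~~w /\ y)): 0.1 ≤ 1, so result = 1
~y: Gödel ¬ of 0.5 = 0 (operand ≠ 0)
(~y /\ w) = min(0, 0.1) = 0
~(~y /\ w): Gödel ¬ of 0 = 1 (operand is 0)
(x /\ ~(~y /\ w)) = min(0.7, 1) = 0.7
~(x /\ ~(~y /\ w)): Gödel ¬ of 0.7 = 0 (operand ≠ 0)
(((w /\ w) -> ~~(~~w /\ y)) /\ ~(x /\ ~(~y /\ w))) = min(1, 0) = 0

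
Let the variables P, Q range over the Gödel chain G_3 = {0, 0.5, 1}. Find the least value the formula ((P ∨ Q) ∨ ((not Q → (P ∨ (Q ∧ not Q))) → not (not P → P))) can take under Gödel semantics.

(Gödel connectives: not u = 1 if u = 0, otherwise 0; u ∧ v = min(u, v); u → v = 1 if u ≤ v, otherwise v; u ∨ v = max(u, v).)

The minimum is attained at P = 0.5, Q = 0:
  (P ∨ Q) = max(0.5, 0) = 0.5
  not Q: Gödel ¬ of 0 = 1 (operand is 0)
  not Q: Gödel ¬ of 0 = 1 (operand is 0)
  (Q ∧ not Q) = min(0, 1) = 0
  (P ∨ (Q ∧ not Q)) = max(0.5, 0) = 0.5
  (not Q → (P ∨ (Q ∧ not Q))): 1 > 0.5, so result = 0.5
  not P: Gödel ¬ of 0.5 = 0 (operand ≠ 0)
  (not P → P): 0 ≤ 0.5, so result = 1
  not (not P → P): Gödel ¬ of 1 = 0 (operand ≠ 0)
  ((not Q → (P ∨ (Q ∧ not Q))) → not (not P → P)): 0.5 > 0, so result = 0
  ((P ∨ Q) ∨ ((not Q → (P ∨ (Q ∧ not Q))) → not (not P → P))) = max(0.5, 0) = 0.5
Checking all 9 assignments confirms none give a value below 0.50.

0.50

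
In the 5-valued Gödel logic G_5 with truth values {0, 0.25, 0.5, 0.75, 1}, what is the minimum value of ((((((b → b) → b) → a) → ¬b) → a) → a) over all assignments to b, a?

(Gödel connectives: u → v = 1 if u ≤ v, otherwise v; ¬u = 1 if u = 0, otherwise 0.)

0.25

The minimum is attained at b = 0.25, a = 0.25:
  (b → b): 0.25 ≤ 0.25, so result = 1
  ((b → b) → b): 1 > 0.25, so result = 0.25
  (((b → b) → b) → a): 0.25 ≤ 0.25, so result = 1
  ¬b: Gödel ¬ of 0.25 = 0 (operand ≠ 0)
  ((((b → b) → b) → a) → ¬b): 1 > 0, so result = 0
  (((((b → b) → b) → a) → ¬b) → a): 0 ≤ 0.25, so result = 1
  ((((((b → b) → b) → a) → ¬b) → a) → a): 1 > 0.25, so result = 0.25
Checking all 25 assignments confirms none give a value below 0.25.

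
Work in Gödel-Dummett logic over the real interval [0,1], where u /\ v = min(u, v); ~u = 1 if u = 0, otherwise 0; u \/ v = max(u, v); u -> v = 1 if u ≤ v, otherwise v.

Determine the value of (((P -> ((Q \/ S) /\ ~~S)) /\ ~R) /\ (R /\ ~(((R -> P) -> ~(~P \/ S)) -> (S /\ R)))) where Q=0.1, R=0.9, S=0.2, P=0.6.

0.00

(Q \/ S) = max(0.1, 0.2) = 0.2
~S: Gödel ¬ of 0.2 = 0 (operand ≠ 0)
~~S: Gödel ¬ of 0 = 1 (operand is 0)
((Q \/ S) /\ ~~S) = min(0.2, 1) = 0.2
(P -> ((Q \/ S) /\ ~~S)): 0.6 > 0.2, so result = 0.2
~R: Gödel ¬ of 0.9 = 0 (operand ≠ 0)
((P -> ((Q \/ S) /\ ~~S)) /\ ~R) = min(0.2, 0) = 0
(R -> P): 0.9 > 0.6, so result = 0.6
~P: Gödel ¬ of 0.6 = 0 (operand ≠ 0)
(~P \/ S) = max(0, 0.2) = 0.2
~(~P \/ S): Gödel ¬ of 0.2 = 0 (operand ≠ 0)
((R -> P) -> ~(~P \/ S)): 0.6 > 0, so result = 0
(S /\ R) = min(0.2, 0.9) = 0.2
(((R -> P) -> ~(~P \/ S)) -> (S /\ R)): 0 ≤ 0.2, so result = 1
~(((R -> P) -> ~(~P \/ S)) -> (S /\ R)): Gödel ¬ of 1 = 0 (operand ≠ 0)
(R /\ ~(((R -> P) -> ~(~P \/ S)) -> (S /\ R))) = min(0.9, 0) = 0
(((P -> ((Q \/ S) /\ ~~S)) /\ ~R) /\ (R /\ ~(((R -> P) -> ~(~P \/ S)) -> (S /\ R)))) = min(0, 0) = 0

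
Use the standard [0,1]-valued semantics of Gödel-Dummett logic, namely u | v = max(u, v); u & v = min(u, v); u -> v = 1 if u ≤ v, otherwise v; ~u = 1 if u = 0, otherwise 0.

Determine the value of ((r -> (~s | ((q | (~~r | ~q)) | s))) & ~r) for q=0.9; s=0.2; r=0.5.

0.00

~s: Gödel ¬ of 0.2 = 0 (operand ≠ 0)
~r: Gödel ¬ of 0.5 = 0 (operand ≠ 0)
~~r: Gödel ¬ of 0 = 1 (operand is 0)
~q: Gödel ¬ of 0.9 = 0 (operand ≠ 0)
(~~r | ~q) = max(1, 0) = 1
(q | (~~r | ~q)) = max(0.9, 1) = 1
((q | (~~r | ~q)) | s) = max(1, 0.2) = 1
(~s | ((q | (~~r | ~q)) | s)) = max(0, 1) = 1
(r -> (~s | ((q | (~~r | ~q)) | s))): 0.5 ≤ 1, so result = 1
~r: Gödel ¬ of 0.5 = 0 (operand ≠ 0)
((r -> (~s | ((q | (~~r | ~q)) | s))) & ~r) = min(1, 0) = 0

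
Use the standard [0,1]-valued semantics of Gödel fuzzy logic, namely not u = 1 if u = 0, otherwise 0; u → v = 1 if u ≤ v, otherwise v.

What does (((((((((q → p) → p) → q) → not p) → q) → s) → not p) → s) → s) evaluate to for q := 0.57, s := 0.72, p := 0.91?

0.72

(q → p): 0.57 ≤ 0.91, so result = 1
((q → p) → p): 1 > 0.91, so result = 0.91
(((q → p) → p) → q): 0.91 > 0.57, so result = 0.57
not p: Gödel ¬ of 0.91 = 0 (operand ≠ 0)
((((q → p) → p) → q) → not p): 0.57 > 0, so result = 0
(((((q → p) → p) → q) → not p) → q): 0 ≤ 0.57, so result = 1
((((((q → p) → p) → q) → not p) → q) → s): 1 > 0.72, so result = 0.72
not p: Gödel ¬ of 0.91 = 0 (operand ≠ 0)
(((((((q → p) → p) → q) → not p) → q) → s) → not p): 0.72 > 0, so result = 0
((((((((q → p) → p) → q) → not p) → q) → s) → not p) → s): 0 ≤ 0.72, so result = 1
(((((((((q → p) → p) → q) → not p) → q) → s) → not p) → s) → s): 1 > 0.72, so result = 0.72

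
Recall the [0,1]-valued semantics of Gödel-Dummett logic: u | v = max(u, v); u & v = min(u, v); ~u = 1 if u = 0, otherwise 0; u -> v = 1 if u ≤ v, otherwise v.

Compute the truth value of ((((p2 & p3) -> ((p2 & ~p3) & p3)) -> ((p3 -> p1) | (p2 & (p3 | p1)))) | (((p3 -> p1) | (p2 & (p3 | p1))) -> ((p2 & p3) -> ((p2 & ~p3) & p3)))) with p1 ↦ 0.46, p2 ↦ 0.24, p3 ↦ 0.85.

1.00

(p2 & p3) = min(0.24, 0.85) = 0.24
~p3: Gödel ¬ of 0.85 = 0 (operand ≠ 0)
(p2 & ~p3) = min(0.24, 0) = 0
((p2 & ~p3) & p3) = min(0, 0.85) = 0
((p2 & p3) -> ((p2 & ~p3) & p3)): 0.24 > 0, so result = 0
(p3 -> p1): 0.85 > 0.46, so result = 0.46
(p3 | p1) = max(0.85, 0.46) = 0.85
(p2 & (p3 | p1)) = min(0.24, 0.85) = 0.24
((p3 -> p1) | (p2 & (p3 | p1))) = max(0.46, 0.24) = 0.46
(((p2 & p3) -> ((p2 & ~p3) & p3)) -> ((p3 -> p1) | (p2 & (p3 | p1)))): 0 ≤ 0.46, so result = 1
(p3 -> p1): 0.85 > 0.46, so result = 0.46
(p3 | p1) = max(0.85, 0.46) = 0.85
(p2 & (p3 | p1)) = min(0.24, 0.85) = 0.24
((p3 -> p1) | (p2 & (p3 | p1))) = max(0.46, 0.24) = 0.46
(p2 & p3) = min(0.24, 0.85) = 0.24
~p3: Gödel ¬ of 0.85 = 0 (operand ≠ 0)
(p2 & ~p3) = min(0.24, 0) = 0
((p2 & ~p3) & p3) = min(0, 0.85) = 0
((p2 & p3) -> ((p2 & ~p3) & p3)): 0.24 > 0, so result = 0
(((p3 -> p1) | (p2 & (p3 | p1))) -> ((p2 & p3) -> ((p2 & ~p3) & p3))): 0.46 > 0, so result = 0
((((p2 & p3) -> ((p2 & ~p3) & p3)) -> ((p3 -> p1) | (p2 & (p3 | p1)))) | (((p3 -> p1) | (p2 & (p3 | p1))) -> ((p2 & p3) -> ((p2 & ~p3) & p3)))) = max(1, 0) = 1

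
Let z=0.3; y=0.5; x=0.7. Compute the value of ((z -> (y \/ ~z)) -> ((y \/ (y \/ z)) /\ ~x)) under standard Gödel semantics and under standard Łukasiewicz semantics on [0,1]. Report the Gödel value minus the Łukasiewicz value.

Gödel evaluation:
  ~z: Gödel ¬ of 0.3 = 0 (operand ≠ 0)
  (y \/ ~z) = max(0.5, 0) = 0.5
  (z -> (y \/ ~z)): 0.3 ≤ 0.5, so result = 1
  (y \/ z) = max(0.5, 0.3) = 0.5
  (y \/ (y \/ z)) = max(0.5, 0.5) = 0.5
  ~x: Gödel ¬ of 0.7 = 0 (operand ≠ 0)
  ((y \/ (y \/ z)) /\ ~x) = min(0.5, 0) = 0
  ((z -> (y \/ ~z)) -> ((y \/ (y \/ z)) /\ ~x)): 1 > 0, so result = 0
  Gödel value = 0
Łukasiewicz evaluation:
  ~z: Łukasiewicz ¬ gives 1 − 0.3 = 0.7
  (y \/ ~z) = max(0.5, 0.7) = 0.7
  (z -> (y \/ ~z)): min(1, 1 − 0.3 + 0.7) = 1
  (y \/ z) = max(0.5, 0.3) = 0.5
  (y \/ (y \/ z)) = max(0.5, 0.5) = 0.5
  ~x: Łukasiewicz ¬ gives 1 − 0.7 = 0.3
  ((y \/ (y \/ z)) /\ ~x) = min(0.5, 0.3) = 0.3
  ((z -> (y \/ ~z)) -> ((y \/ (y \/ z)) /\ ~x)): min(1, 1 − 1 + 0.3) = 0.3
  Łukasiewicz value = 0.3
Difference: 0 − 0.3 = -0.30

-0.30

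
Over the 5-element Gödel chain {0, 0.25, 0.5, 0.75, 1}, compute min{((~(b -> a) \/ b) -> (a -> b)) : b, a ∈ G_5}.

1.00

Every assignment gives 1. For instance at b = 0, a = 0:
  (b -> a): 0 ≤ 0, so result = 1
  ~(b -> a): Gödel ¬ of 1 = 0 (operand ≠ 0)
  (~(b -> a) \/ b) = max(0, 0) = 0
  (a -> b): 0 ≤ 0, so result = 1
  ((~(b -> a) \/ b) -> (a -> b)): 0 ≤ 1, so result = 1
All 25 assignments give value 1 — the formula is a G_5-tautology.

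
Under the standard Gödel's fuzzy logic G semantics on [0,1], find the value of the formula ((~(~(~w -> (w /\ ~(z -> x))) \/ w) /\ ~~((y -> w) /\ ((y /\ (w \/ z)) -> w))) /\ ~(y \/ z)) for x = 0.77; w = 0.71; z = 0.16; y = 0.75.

0.00

~w: Gödel ¬ of 0.71 = 0 (operand ≠ 0)
(z -> x): 0.16 ≤ 0.77, so result = 1
~(z -> x): Gödel ¬ of 1 = 0 (operand ≠ 0)
(w /\ ~(z -> x)) = min(0.71, 0) = 0
(~w -> (w /\ ~(z -> x))): 0 ≤ 0, so result = 1
~(~w -> (w /\ ~(z -> x))): Gödel ¬ of 1 = 0 (operand ≠ 0)
(~(~w -> (w /\ ~(z -> x))) \/ w) = max(0, 0.71) = 0.71
~(~(~w -> (w /\ ~(z -> x))) \/ w): Gödel ¬ of 0.71 = 0 (operand ≠ 0)
(y -> w): 0.75 > 0.71, so result = 0.71
(w \/ z) = max(0.71, 0.16) = 0.71
(y /\ (w \/ z)) = min(0.75, 0.71) = 0.71
((y /\ (w \/ z)) -> w): 0.71 ≤ 0.71, so result = 1
((y -> w) /\ ((y /\ (w \/ z)) -> w)) = min(0.71, 1) = 0.71
~((y -> w) /\ ((y /\ (w \/ z)) -> w)): Gödel ¬ of 0.71 = 0 (operand ≠ 0)
~~((y -> w) /\ ((y /\ (w \/ z)) -> w)): Gödel ¬ of 0 = 1 (operand is 0)
(~(~(~w -> (w /\ ~(z -> x))) \/ w) /\ ~~((y -> w) /\ ((y /\ (w \/ z)) -> w))) = min(0, 1) = 0
(y \/ z) = max(0.75, 0.16) = 0.75
~(y \/ z): Gödel ¬ of 0.75 = 0 (operand ≠ 0)
((~(~(~w -> (w /\ ~(z -> x))) \/ w) /\ ~~((y -> w) /\ ((y /\ (w \/ z)) -> w))) /\ ~(y \/ z)) = min(0, 0) = 0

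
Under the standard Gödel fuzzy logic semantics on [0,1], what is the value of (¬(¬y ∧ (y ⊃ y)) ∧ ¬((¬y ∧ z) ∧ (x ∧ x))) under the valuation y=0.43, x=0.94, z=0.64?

¬y: Gödel ¬ of 0.43 = 0 (operand ≠ 0)
(y ⊃ y): 0.43 ≤ 0.43, so result = 1
(¬y ∧ (y ⊃ y)) = min(0, 1) = 0
¬(¬y ∧ (y ⊃ y)): Gödel ¬ of 0 = 1 (operand is 0)
¬y: Gödel ¬ of 0.43 = 0 (operand ≠ 0)
(¬y ∧ z) = min(0, 0.64) = 0
(x ∧ x) = min(0.94, 0.94) = 0.94
((¬y ∧ z) ∧ (x ∧ x)) = min(0, 0.94) = 0
¬((¬y ∧ z) ∧ (x ∧ x)): Gödel ¬ of 0 = 1 (operand is 0)
(¬(¬y ∧ (y ⊃ y)) ∧ ¬((¬y ∧ z) ∧ (x ∧ x))) = min(1, 1) = 1

1.00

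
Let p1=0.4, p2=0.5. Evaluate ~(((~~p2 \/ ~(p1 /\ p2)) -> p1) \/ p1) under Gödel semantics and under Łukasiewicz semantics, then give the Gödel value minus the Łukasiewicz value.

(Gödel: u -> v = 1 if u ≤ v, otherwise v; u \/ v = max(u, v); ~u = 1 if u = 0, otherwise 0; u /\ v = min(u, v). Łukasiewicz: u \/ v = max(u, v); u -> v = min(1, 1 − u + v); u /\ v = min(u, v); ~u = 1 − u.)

Gödel evaluation:
  ~p2: Gödel ¬ of 0.5 = 0 (operand ≠ 0)
  ~~p2: Gödel ¬ of 0 = 1 (operand is 0)
  (p1 /\ p2) = min(0.4, 0.5) = 0.4
  ~(p1 /\ p2): Gödel ¬ of 0.4 = 0 (operand ≠ 0)
  (~~p2 \/ ~(p1 /\ p2)) = max(1, 0) = 1
  ((~~p2 \/ ~(p1 /\ p2)) -> p1): 1 > 0.4, so result = 0.4
  (((~~p2 \/ ~(p1 /\ p2)) -> p1) \/ p1) = max(0.4, 0.4) = 0.4
  ~(((~~p2 \/ ~(p1 /\ p2)) -> p1) \/ p1): Gödel ¬ of 0.4 = 0 (operand ≠ 0)
  Gödel value = 0
Łukasiewicz evaluation:
  ~p2: Łukasiewicz ¬ gives 1 − 0.5 = 0.5
  ~~p2: Łukasiewicz ¬ gives 1 − 0.5 = 0.5
  (p1 /\ p2) = min(0.4, 0.5) = 0.4
  ~(p1 /\ p2): Łukasiewicz ¬ gives 1 − 0.4 = 0.6
  (~~p2 \/ ~(p1 /\ p2)) = max(0.5, 0.6) = 0.6
  ((~~p2 \/ ~(p1 /\ p2)) -> p1): min(1, 1 − 0.6 + 0.4) = 0.8
  (((~~p2 \/ ~(p1 /\ p2)) -> p1) \/ p1) = max(0.8, 0.4) = 0.8
  ~(((~~p2 \/ ~(p1 /\ p2)) -> p1) \/ p1): Łukasiewicz ¬ gives 1 − 0.8 = 0.2
  Łukasiewicz value = 0.2
Difference: 0 − 0.2 = -0.20

-0.20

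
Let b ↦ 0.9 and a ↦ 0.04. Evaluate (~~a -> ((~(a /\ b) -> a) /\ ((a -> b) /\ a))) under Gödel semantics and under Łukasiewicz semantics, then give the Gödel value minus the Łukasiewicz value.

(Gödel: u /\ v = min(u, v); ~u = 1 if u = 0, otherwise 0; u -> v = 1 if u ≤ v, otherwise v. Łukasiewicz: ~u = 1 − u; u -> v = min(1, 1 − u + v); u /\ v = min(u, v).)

-0.96

Gödel evaluation:
  ~a: Gödel ¬ of 0.04 = 0 (operand ≠ 0)
  ~~a: Gödel ¬ of 0 = 1 (operand is 0)
  (a /\ b) = min(0.04, 0.9) = 0.04
  ~(a /\ b): Gödel ¬ of 0.04 = 0 (operand ≠ 0)
  (~(a /\ b) -> a): 0 ≤ 0.04, so result = 1
  (a -> b): 0.04 ≤ 0.9, so result = 1
  ((a -> b) /\ a) = min(1, 0.04) = 0.04
  ((~(a /\ b) -> a) /\ ((a -> b) /\ a)) = min(1, 0.04) = 0.04
  (~~a -> ((~(a /\ b) -> a) /\ ((a -> b) /\ a))): 1 > 0.04, so result = 0.04
  Gödel value = 0.04
Łukasiewicz evaluation:
  ~a: Łukasiewicz ¬ gives 1 − 0.04 = 0.96
  ~~a: Łukasiewicz ¬ gives 1 − 0.96 = 0.04
  (a /\ b) = min(0.04, 0.9) = 0.04
  ~(a /\ b): Łukasiewicz ¬ gives 1 − 0.04 = 0.96
  (~(a /\ b) -> a): min(1, 1 − 0.96 + 0.04) = 0.08
  (a -> b): min(1, 1 − 0.04 + 0.9) = 1
  ((a -> b) /\ a) = min(1, 0.04) = 0.04
  ((~(a /\ b) -> a) /\ ((a -> b) /\ a)) = min(0.08, 0.04) = 0.04
  (~~a -> ((~(a /\ b) -> a) /\ ((a -> b) /\ a))): min(1, 1 − 0.04 + 0.04) = 1
  Łukasiewicz value = 1
Difference: 0.04 − 1 = -0.96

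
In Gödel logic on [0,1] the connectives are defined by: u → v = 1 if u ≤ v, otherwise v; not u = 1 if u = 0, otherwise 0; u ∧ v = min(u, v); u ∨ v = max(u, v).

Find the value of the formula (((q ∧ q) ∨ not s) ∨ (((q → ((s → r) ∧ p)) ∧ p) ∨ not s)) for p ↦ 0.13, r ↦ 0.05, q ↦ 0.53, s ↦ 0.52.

0.53

(q ∧ q) = min(0.53, 0.53) = 0.53
not s: Gödel ¬ of 0.52 = 0 (operand ≠ 0)
((q ∧ q) ∨ not s) = max(0.53, 0) = 0.53
(s → r): 0.52 > 0.05, so result = 0.05
((s → r) ∧ p) = min(0.05, 0.13) = 0.05
(q → ((s → r) ∧ p)): 0.53 > 0.05, so result = 0.05
((q → ((s → r) ∧ p)) ∧ p) = min(0.05, 0.13) = 0.05
not s: Gödel ¬ of 0.52 = 0 (operand ≠ 0)
(((q → ((s → r) ∧ p)) ∧ p) ∨ not s) = max(0.05, 0) = 0.05
(((q ∧ q) ∨ not s) ∨ (((q → ((s → r) ∧ p)) ∧ p) ∨ not s)) = max(0.53, 0.05) = 0.53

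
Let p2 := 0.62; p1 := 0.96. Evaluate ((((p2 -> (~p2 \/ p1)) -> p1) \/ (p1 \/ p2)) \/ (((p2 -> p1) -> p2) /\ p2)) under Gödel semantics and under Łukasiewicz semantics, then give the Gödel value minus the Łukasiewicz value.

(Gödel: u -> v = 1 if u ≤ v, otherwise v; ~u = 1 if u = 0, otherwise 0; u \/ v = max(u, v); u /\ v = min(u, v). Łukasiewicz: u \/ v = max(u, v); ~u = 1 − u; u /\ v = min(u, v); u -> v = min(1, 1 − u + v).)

Gödel evaluation:
  ~p2: Gödel ¬ of 0.62 = 0 (operand ≠ 0)
  (~p2 \/ p1) = max(0, 0.96) = 0.96
  (p2 -> (~p2 \/ p1)): 0.62 ≤ 0.96, so result = 1
  ((p2 -> (~p2 \/ p1)) -> p1): 1 > 0.96, so result = 0.96
  (p1 \/ p2) = max(0.96, 0.62) = 0.96
  (((p2 -> (~p2 \/ p1)) -> p1) \/ (p1 \/ p2)) = max(0.96, 0.96) = 0.96
  (p2 -> p1): 0.62 ≤ 0.96, so result = 1
  ((p2 -> p1) -> p2): 1 > 0.62, so result = 0.62
  (((p2 -> p1) -> p2) /\ p2) = min(0.62, 0.62) = 0.62
  ((((p2 -> (~p2 \/ p1)) -> p1) \/ (p1 \/ p2)) \/ (((p2 -> p1) -> p2) /\ p2)) = max(0.96, 0.62) = 0.96
  Gödel value = 0.96
Łukasiewicz evaluation:
  ~p2: Łukasiewicz ¬ gives 1 − 0.62 = 0.38
  (~p2 \/ p1) = max(0.38, 0.96) = 0.96
  (p2 -> (~p2 \/ p1)): min(1, 1 − 0.62 + 0.96) = 1
  ((p2 -> (~p2 \/ p1)) -> p1): min(1, 1 − 1 + 0.96) = 0.96
  (p1 \/ p2) = max(0.96, 0.62) = 0.96
  (((p2 -> (~p2 \/ p1)) -> p1) \/ (p1 \/ p2)) = max(0.96, 0.96) = 0.96
  (p2 -> p1): min(1, 1 − 0.62 + 0.96) = 1
  ((p2 -> p1) -> p2): min(1, 1 − 1 + 0.62) = 0.62
  (((p2 -> p1) -> p2) /\ p2) = min(0.62, 0.62) = 0.62
  ((((p2 -> (~p2 \/ p1)) -> p1) \/ (p1 \/ p2)) \/ (((p2 -> p1) -> p2) /\ p2)) = max(0.96, 0.62) = 0.96
  Łukasiewicz value = 0.96
Difference: 0.96 − 0.96 = 0.00

0.00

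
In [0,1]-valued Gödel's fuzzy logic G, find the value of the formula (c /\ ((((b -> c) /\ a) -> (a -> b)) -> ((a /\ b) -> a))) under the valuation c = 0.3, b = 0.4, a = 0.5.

0.30

(b -> c): 0.4 > 0.3, so result = 0.3
((b -> c) /\ a) = min(0.3, 0.5) = 0.3
(a -> b): 0.5 > 0.4, so result = 0.4
(((b -> c) /\ a) -> (a -> b)): 0.3 ≤ 0.4, so result = 1
(a /\ b) = min(0.5, 0.4) = 0.4
((a /\ b) -> a): 0.4 ≤ 0.5, so result = 1
((((b -> c) /\ a) -> (a -> b)) -> ((a /\ b) -> a)): 1 ≤ 1, so result = 1
(c /\ ((((b -> c) /\ a) -> (a -> b)) -> ((a /\ b) -> a))) = min(0.3, 1) = 0.3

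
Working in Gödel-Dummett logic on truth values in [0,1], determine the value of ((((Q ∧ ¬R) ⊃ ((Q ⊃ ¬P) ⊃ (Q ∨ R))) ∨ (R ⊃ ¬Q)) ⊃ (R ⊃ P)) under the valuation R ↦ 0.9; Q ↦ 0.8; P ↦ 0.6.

0.60

¬R: Gödel ¬ of 0.9 = 0 (operand ≠ 0)
(Q ∧ ¬R) = min(0.8, 0) = 0
¬P: Gödel ¬ of 0.6 = 0 (operand ≠ 0)
(Q ⊃ ¬P): 0.8 > 0, so result = 0
(Q ∨ R) = max(0.8, 0.9) = 0.9
((Q ⊃ ¬P) ⊃ (Q ∨ R)): 0 ≤ 0.9, so result = 1
((Q ∧ ¬R) ⊃ ((Q ⊃ ¬P) ⊃ (Q ∨ R))): 0 ≤ 1, so result = 1
¬Q: Gödel ¬ of 0.8 = 0 (operand ≠ 0)
(R ⊃ ¬Q): 0.9 > 0, so result = 0
(((Q ∧ ¬R) ⊃ ((Q ⊃ ¬P) ⊃ (Q ∨ R))) ∨ (R ⊃ ¬Q)) = max(1, 0) = 1
(R ⊃ P): 0.9 > 0.6, so result = 0.6
((((Q ∧ ¬R) ⊃ ((Q ⊃ ¬P) ⊃ (Q ∨ R))) ∨ (R ⊃ ¬Q)) ⊃ (R ⊃ P)): 1 > 0.6, so result = 0.6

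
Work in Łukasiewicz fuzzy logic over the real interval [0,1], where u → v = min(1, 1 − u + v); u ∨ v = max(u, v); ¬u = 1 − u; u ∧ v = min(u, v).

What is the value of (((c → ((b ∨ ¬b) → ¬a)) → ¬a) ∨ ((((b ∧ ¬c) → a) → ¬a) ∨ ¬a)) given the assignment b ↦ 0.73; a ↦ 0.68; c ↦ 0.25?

0.37

¬b: Łukasiewicz ¬ gives 1 − 0.73 = 0.27
(b ∨ ¬b) = max(0.73, 0.27) = 0.73
¬a: Łukasiewicz ¬ gives 1 − 0.68 = 0.32
((b ∨ ¬b) → ¬a): min(1, 1 − 0.73 + 0.32) = 0.59
(c → ((b ∨ ¬b) → ¬a)): min(1, 1 − 0.25 + 0.59) = 1
¬a: Łukasiewicz ¬ gives 1 − 0.68 = 0.32
((c → ((b ∨ ¬b) → ¬a)) → ¬a): min(1, 1 − 1 + 0.32) = 0.32
¬c: Łukasiewicz ¬ gives 1 − 0.25 = 0.75
(b ∧ ¬c) = min(0.73, 0.75) = 0.73
((b ∧ ¬c) → a): min(1, 1 − 0.73 + 0.68) = 0.95
¬a: Łukasiewicz ¬ gives 1 − 0.68 = 0.32
(((b ∧ ¬c) → a) → ¬a): min(1, 1 − 0.95 + 0.32) = 0.37
¬a: Łukasiewicz ¬ gives 1 − 0.68 = 0.32
((((b ∧ ¬c) → a) → ¬a) ∨ ¬a) = max(0.37, 0.32) = 0.37
(((c → ((b ∨ ¬b) → ¬a)) → ¬a) ∨ ((((b ∧ ¬c) → a) → ¬a) ∨ ¬a)) = max(0.32, 0.37) = 0.37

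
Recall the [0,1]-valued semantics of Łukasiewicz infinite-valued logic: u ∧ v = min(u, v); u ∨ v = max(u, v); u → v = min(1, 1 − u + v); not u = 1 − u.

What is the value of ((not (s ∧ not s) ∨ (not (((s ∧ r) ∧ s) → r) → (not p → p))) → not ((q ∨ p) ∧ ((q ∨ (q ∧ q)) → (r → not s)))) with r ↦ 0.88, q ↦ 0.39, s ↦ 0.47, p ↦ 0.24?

not s: Łukasiewicz ¬ gives 1 − 0.47 = 0.53
(s ∧ not s) = min(0.47, 0.53) = 0.47
not (s ∧ not s): Łukasiewicz ¬ gives 1 − 0.47 = 0.53
(s ∧ r) = min(0.47, 0.88) = 0.47
((s ∧ r) ∧ s) = min(0.47, 0.47) = 0.47
(((s ∧ r) ∧ s) → r): min(1, 1 − 0.47 + 0.88) = 1
not (((s ∧ r) ∧ s) → r): Łukasiewicz ¬ gives 1 − 1 = 0
not p: Łukasiewicz ¬ gives 1 − 0.24 = 0.76
(not p → p): min(1, 1 − 0.76 + 0.24) = 0.48
(not (((s ∧ r) ∧ s) → r) → (not p → p)): min(1, 1 − 0 + 0.48) = 1
(not (s ∧ not s) ∨ (not (((s ∧ r) ∧ s) → r) → (not p → p))) = max(0.53, 1) = 1
(q ∨ p) = max(0.39, 0.24) = 0.39
(q ∧ q) = min(0.39, 0.39) = 0.39
(q ∨ (q ∧ q)) = max(0.39, 0.39) = 0.39
not s: Łukasiewicz ¬ gives 1 − 0.47 = 0.53
(r → not s): min(1, 1 − 0.88 + 0.53) = 0.65
((q ∨ (q ∧ q)) → (r → not s)): min(1, 1 − 0.39 + 0.65) = 1
((q ∨ p) ∧ ((q ∨ (q ∧ q)) → (r → not s))) = min(0.39, 1) = 0.39
not ((q ∨ p) ∧ ((q ∨ (q ∧ q)) → (r → not s))): Łukasiewicz ¬ gives 1 − 0.39 = 0.61
((not (s ∧ not s) ∨ (not (((s ∧ r) ∧ s) → r) → (not p → p))) → not ((q ∨ p) ∧ ((q ∨ (q ∧ q)) → (r → not s)))): min(1, 1 − 1 + 0.61) = 0.61

0.61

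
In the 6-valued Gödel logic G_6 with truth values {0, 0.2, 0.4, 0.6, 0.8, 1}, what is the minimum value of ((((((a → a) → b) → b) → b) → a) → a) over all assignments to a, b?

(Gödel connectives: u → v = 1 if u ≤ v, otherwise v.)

The minimum is attained at a = 0, b = 0:
  (a → a): 0 ≤ 0, so result = 1
  ((a → a) → b): 1 > 0, so result = 0
  (((a → a) → b) → b): 0 ≤ 0, so result = 1
  ((((a → a) → b) → b) → b): 1 > 0, so result = 0
  (((((a → a) → b) → b) → b) → a): 0 ≤ 0, so result = 1
  ((((((a → a) → b) → b) → b) → a) → a): 1 > 0, so result = 0
Checking all 36 assignments confirms none give a value below 0.00.

0.00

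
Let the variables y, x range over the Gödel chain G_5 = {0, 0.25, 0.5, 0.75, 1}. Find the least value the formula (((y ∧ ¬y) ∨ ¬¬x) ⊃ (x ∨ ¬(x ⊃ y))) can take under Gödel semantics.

The minimum is attained at y = 0.25, x = 0.25:
  ¬y: Gödel ¬ of 0.25 = 0 (operand ≠ 0)
  (y ∧ ¬y) = min(0.25, 0) = 0
  ¬x: Gödel ¬ of 0.25 = 0 (operand ≠ 0)
  ¬¬x: Gödel ¬ of 0 = 1 (operand is 0)
  ((y ∧ ¬y) ∨ ¬¬x) = max(0, 1) = 1
  (x ⊃ y): 0.25 ≤ 0.25, so result = 1
  ¬(x ⊃ y): Gödel ¬ of 1 = 0 (operand ≠ 0)
  (x ∨ ¬(x ⊃ y)) = max(0.25, 0) = 0.25
  (((y ∧ ¬y) ∨ ¬¬x) ⊃ (x ∨ ¬(x ⊃ y))): 1 > 0.25, so result = 0.25
Checking all 25 assignments confirms none give a value below 0.25.

0.25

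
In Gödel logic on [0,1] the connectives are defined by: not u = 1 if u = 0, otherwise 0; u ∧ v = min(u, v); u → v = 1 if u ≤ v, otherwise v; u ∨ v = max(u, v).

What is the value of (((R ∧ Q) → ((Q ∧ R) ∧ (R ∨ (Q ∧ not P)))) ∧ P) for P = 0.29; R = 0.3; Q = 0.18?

0.29

(R ∧ Q) = min(0.3, 0.18) = 0.18
(Q ∧ R) = min(0.18, 0.3) = 0.18
not P: Gödel ¬ of 0.29 = 0 (operand ≠ 0)
(Q ∧ not P) = min(0.18, 0) = 0
(R ∨ (Q ∧ not P)) = max(0.3, 0) = 0.3
((Q ∧ R) ∧ (R ∨ (Q ∧ not P))) = min(0.18, 0.3) = 0.18
((R ∧ Q) → ((Q ∧ R) ∧ (R ∨ (Q ∧ not P)))): 0.18 ≤ 0.18, so result = 1
(((R ∧ Q) → ((Q ∧ R) ∧ (R ∨ (Q ∧ not P)))) ∧ P) = min(1, 0.29) = 0.29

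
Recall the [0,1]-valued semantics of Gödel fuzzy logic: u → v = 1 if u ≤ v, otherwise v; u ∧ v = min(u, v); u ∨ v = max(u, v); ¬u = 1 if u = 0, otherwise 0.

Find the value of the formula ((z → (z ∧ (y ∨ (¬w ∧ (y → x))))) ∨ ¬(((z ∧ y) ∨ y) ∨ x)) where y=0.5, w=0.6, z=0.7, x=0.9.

¬w: Gödel ¬ of 0.6 = 0 (operand ≠ 0)
(y → x): 0.5 ≤ 0.9, so result = 1
(¬w ∧ (y → x)) = min(0, 1) = 0
(y ∨ (¬w ∧ (y → x))) = max(0.5, 0) = 0.5
(z ∧ (y ∨ (¬w ∧ (y → x)))) = min(0.7, 0.5) = 0.5
(z → (z ∧ (y ∨ (¬w ∧ (y → x))))): 0.7 > 0.5, so result = 0.5
(z ∧ y) = min(0.7, 0.5) = 0.5
((z ∧ y) ∨ y) = max(0.5, 0.5) = 0.5
(((z ∧ y) ∨ y) ∨ x) = max(0.5, 0.9) = 0.9
¬(((z ∧ y) ∨ y) ∨ x): Gödel ¬ of 0.9 = 0 (operand ≠ 0)
((z → (z ∧ (y ∨ (¬w ∧ (y → x))))) ∨ ¬(((z ∧ y) ∨ y) ∨ x)) = max(0.5, 0) = 0.5

0.50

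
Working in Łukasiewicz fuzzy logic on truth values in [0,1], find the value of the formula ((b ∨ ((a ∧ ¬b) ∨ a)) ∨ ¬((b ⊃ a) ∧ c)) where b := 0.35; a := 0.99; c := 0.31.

0.99

¬b: Łukasiewicz ¬ gives 1 − 0.35 = 0.65
(a ∧ ¬b) = min(0.99, 0.65) = 0.65
((a ∧ ¬b) ∨ a) = max(0.65, 0.99) = 0.99
(b ∨ ((a ∧ ¬b) ∨ a)) = max(0.35, 0.99) = 0.99
(b ⊃ a): min(1, 1 − 0.35 + 0.99) = 1
((b ⊃ a) ∧ c) = min(1, 0.31) = 0.31
¬((b ⊃ a) ∧ c): Łukasiewicz ¬ gives 1 − 0.31 = 0.69
((b ∨ ((a ∧ ¬b) ∨ a)) ∨ ¬((b ⊃ a) ∧ c)) = max(0.99, 0.69) = 0.99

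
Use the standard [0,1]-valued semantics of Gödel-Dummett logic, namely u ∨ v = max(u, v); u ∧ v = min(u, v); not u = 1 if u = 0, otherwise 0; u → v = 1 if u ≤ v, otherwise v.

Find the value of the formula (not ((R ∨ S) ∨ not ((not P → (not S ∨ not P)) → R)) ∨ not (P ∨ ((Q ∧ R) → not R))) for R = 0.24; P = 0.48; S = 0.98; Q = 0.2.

0.00

(R ∨ S) = max(0.24, 0.98) = 0.98
not P: Gödel ¬ of 0.48 = 0 (operand ≠ 0)
not S: Gödel ¬ of 0.98 = 0 (operand ≠ 0)
not P: Gödel ¬ of 0.48 = 0 (operand ≠ 0)
(not S ∨ not P) = max(0, 0) = 0
(not P → (not S ∨ not P)): 0 ≤ 0, so result = 1
((not P → (not S ∨ not P)) → R): 1 > 0.24, so result = 0.24
not ((not P → (not S ∨ not P)) → R): Gödel ¬ of 0.24 = 0 (operand ≠ 0)
((R ∨ S) ∨ not ((not P → (not S ∨ not P)) → R)) = max(0.98, 0) = 0.98
not ((R ∨ S) ∨ not ((not P → (not S ∨ not P)) → R)): Gödel ¬ of 0.98 = 0 (operand ≠ 0)
(Q ∧ R) = min(0.2, 0.24) = 0.2
not R: Gödel ¬ of 0.24 = 0 (operand ≠ 0)
((Q ∧ R) → not R): 0.2 > 0, so result = 0
(P ∨ ((Q ∧ R) → not R)) = max(0.48, 0) = 0.48
not (P ∨ ((Q ∧ R) → not R)): Gödel ¬ of 0.48 = 0 (operand ≠ 0)
(not ((R ∨ S) ∨ not ((not P → (not S ∨ not P)) → R)) ∨ not (P ∨ ((Q ∧ R) → not R))) = max(0, 0) = 0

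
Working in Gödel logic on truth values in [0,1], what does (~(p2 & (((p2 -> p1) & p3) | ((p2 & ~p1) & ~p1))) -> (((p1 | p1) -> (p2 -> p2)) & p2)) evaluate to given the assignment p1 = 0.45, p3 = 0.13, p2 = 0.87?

1.00

(p2 -> p1): 0.87 > 0.45, so result = 0.45
((p2 -> p1) & p3) = min(0.45, 0.13) = 0.13
~p1: Gödel ¬ of 0.45 = 0 (operand ≠ 0)
(p2 & ~p1) = min(0.87, 0) = 0
~p1: Gödel ¬ of 0.45 = 0 (operand ≠ 0)
((p2 & ~p1) & ~p1) = min(0, 0) = 0
(((p2 -> p1) & p3) | ((p2 & ~p1) & ~p1)) = max(0.13, 0) = 0.13
(p2 & (((p2 -> p1) & p3) | ((p2 & ~p1) & ~p1))) = min(0.87, 0.13) = 0.13
~(p2 & (((p2 -> p1) & p3) | ((p2 & ~p1) & ~p1))): Gödel ¬ of 0.13 = 0 (operand ≠ 0)
(p1 | p1) = max(0.45, 0.45) = 0.45
(p2 -> p2): 0.87 ≤ 0.87, so result = 1
((p1 | p1) -> (p2 -> p2)): 0.45 ≤ 1, so result = 1
(((p1 | p1) -> (p2 -> p2)) & p2) = min(1, 0.87) = 0.87
(~(p2 & (((p2 -> p1) & p3) | ((p2 & ~p1) & ~p1))) -> (((p1 | p1) -> (p2 -> p2)) & p2)): 0 ≤ 0.87, so result = 1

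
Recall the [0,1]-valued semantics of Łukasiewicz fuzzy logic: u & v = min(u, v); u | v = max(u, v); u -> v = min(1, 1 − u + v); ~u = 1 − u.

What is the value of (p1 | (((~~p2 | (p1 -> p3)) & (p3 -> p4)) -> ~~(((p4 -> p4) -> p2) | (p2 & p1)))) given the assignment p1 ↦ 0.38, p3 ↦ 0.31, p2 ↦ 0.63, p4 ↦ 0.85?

0.70

~p2: Łukasiewicz ¬ gives 1 − 0.63 = 0.37
~~p2: Łukasiewicz ¬ gives 1 − 0.37 = 0.63
(p1 -> p3): min(1, 1 − 0.38 + 0.31) = 0.93
(~~p2 | (p1 -> p3)) = max(0.63, 0.93) = 0.93
(p3 -> p4): min(1, 1 − 0.31 + 0.85) = 1
((~~p2 | (p1 -> p3)) & (p3 -> p4)) = min(0.93, 1) = 0.93
(p4 -> p4): min(1, 1 − 0.85 + 0.85) = 1
((p4 -> p4) -> p2): min(1, 1 − 1 + 0.63) = 0.63
(p2 & p1) = min(0.63, 0.38) = 0.38
(((p4 -> p4) -> p2) | (p2 & p1)) = max(0.63, 0.38) = 0.63
~(((p4 -> p4) -> p2) | (p2 & p1)): Łukasiewicz ¬ gives 1 − 0.63 = 0.37
~~(((p4 -> p4) -> p2) | (p2 & p1)): Łukasiewicz ¬ gives 1 − 0.37 = 0.63
(((~~p2 | (p1 -> p3)) & (p3 -> p4)) -> ~~(((p4 -> p4) -> p2) | (p2 & p1))): min(1, 1 − 0.93 + 0.63) = 0.7
(p1 | (((~~p2 | (p1 -> p3)) & (p3 -> p4)) -> ~~(((p4 -> p4) -> p2) | (p2 & p1)))) = max(0.38, 0.7) = 0.7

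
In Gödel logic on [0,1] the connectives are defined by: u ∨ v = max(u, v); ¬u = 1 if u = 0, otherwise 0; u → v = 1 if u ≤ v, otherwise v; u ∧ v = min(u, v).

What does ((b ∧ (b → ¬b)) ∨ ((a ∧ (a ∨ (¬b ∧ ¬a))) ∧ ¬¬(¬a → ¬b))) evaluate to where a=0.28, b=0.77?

0.28

¬b: Gödel ¬ of 0.77 = 0 (operand ≠ 0)
(b → ¬b): 0.77 > 0, so result = 0
(b ∧ (b → ¬b)) = min(0.77, 0) = 0
¬b: Gödel ¬ of 0.77 = 0 (operand ≠ 0)
¬a: Gödel ¬ of 0.28 = 0 (operand ≠ 0)
(¬b ∧ ¬a) = min(0, 0) = 0
(a ∨ (¬b ∧ ¬a)) = max(0.28, 0) = 0.28
(a ∧ (a ∨ (¬b ∧ ¬a))) = min(0.28, 0.28) = 0.28
¬a: Gödel ¬ of 0.28 = 0 (operand ≠ 0)
¬b: Gödel ¬ of 0.77 = 0 (operand ≠ 0)
(¬a → ¬b): 0 ≤ 0, so result = 1
¬(¬a → ¬b): Gödel ¬ of 1 = 0 (operand ≠ 0)
¬¬(¬a → ¬b): Gödel ¬ of 0 = 1 (operand is 0)
((a ∧ (a ∨ (¬b ∧ ¬a))) ∧ ¬¬(¬a → ¬b)) = min(0.28, 1) = 0.28
((b ∧ (b → ¬b)) ∨ ((a ∧ (a ∨ (¬b ∧ ¬a))) ∧ ¬¬(¬a → ¬b))) = max(0, 0.28) = 0.28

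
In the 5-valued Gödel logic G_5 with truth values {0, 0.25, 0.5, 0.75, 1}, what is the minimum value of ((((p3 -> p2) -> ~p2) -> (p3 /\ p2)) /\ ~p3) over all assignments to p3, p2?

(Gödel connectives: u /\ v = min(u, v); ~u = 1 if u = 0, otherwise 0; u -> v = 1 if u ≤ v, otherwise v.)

The minimum is attained at p3 = 0, p2 = 0:
  (p3 -> p2): 0 ≤ 0, so result = 1
  ~p2: Gödel ¬ of 0 = 1 (operand is 0)
  ((p3 -> p2) -> ~p2): 1 ≤ 1, so result = 1
  (p3 /\ p2) = min(0, 0) = 0
  (((p3 -> p2) -> ~p2) -> (p3 /\ p2)): 1 > 0, so result = 0
  ~p3: Gödel ¬ of 0 = 1 (operand is 0)
  ((((p3 -> p2) -> ~p2) -> (p3 /\ p2)) /\ ~p3) = min(0, 1) = 0
Checking all 25 assignments confirms none give a value below 0.00.

0.00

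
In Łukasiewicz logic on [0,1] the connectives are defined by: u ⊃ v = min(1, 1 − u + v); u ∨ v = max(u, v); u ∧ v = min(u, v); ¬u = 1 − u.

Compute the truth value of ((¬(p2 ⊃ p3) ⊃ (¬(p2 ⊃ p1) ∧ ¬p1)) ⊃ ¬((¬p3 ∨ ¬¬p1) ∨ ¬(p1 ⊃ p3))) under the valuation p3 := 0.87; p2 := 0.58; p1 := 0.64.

0.36

(p2 ⊃ p3): min(1, 1 − 0.58 + 0.87) = 1
¬(p2 ⊃ p3): Łukasiewicz ¬ gives 1 − 1 = 0
(p2 ⊃ p1): min(1, 1 − 0.58 + 0.64) = 1
¬(p2 ⊃ p1): Łukasiewicz ¬ gives 1 − 1 = 0
¬p1: Łukasiewicz ¬ gives 1 − 0.64 = 0.36
(¬(p2 ⊃ p1) ∧ ¬p1) = min(0, 0.36) = 0
(¬(p2 ⊃ p3) ⊃ (¬(p2 ⊃ p1) ∧ ¬p1)): min(1, 1 − 0 + 0) = 1
¬p3: Łukasiewicz ¬ gives 1 − 0.87 = 0.13
¬p1: Łukasiewicz ¬ gives 1 − 0.64 = 0.36
¬¬p1: Łukasiewicz ¬ gives 1 − 0.36 = 0.64
(¬p3 ∨ ¬¬p1) = max(0.13, 0.64) = 0.64
(p1 ⊃ p3): min(1, 1 − 0.64 + 0.87) = 1
¬(p1 ⊃ p3): Łukasiewicz ¬ gives 1 − 1 = 0
((¬p3 ∨ ¬¬p1) ∨ ¬(p1 ⊃ p3)) = max(0.64, 0) = 0.64
¬((¬p3 ∨ ¬¬p1) ∨ ¬(p1 ⊃ p3)): Łukasiewicz ¬ gives 1 − 0.64 = 0.36
((¬(p2 ⊃ p3) ⊃ (¬(p2 ⊃ p1) ∧ ¬p1)) ⊃ ¬((¬p3 ∨ ¬¬p1) ∨ ¬(p1 ⊃ p3))): min(1, 1 − 1 + 0.36) = 0.36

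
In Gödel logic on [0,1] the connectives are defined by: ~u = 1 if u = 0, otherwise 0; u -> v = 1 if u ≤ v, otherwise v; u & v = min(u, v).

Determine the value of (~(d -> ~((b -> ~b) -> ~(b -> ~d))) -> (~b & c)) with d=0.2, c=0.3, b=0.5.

~b: Gödel ¬ of 0.5 = 0 (operand ≠ 0)
(b -> ~b): 0.5 > 0, so result = 0
~d: Gödel ¬ of 0.2 = 0 (operand ≠ 0)
(b -> ~d): 0.5 > 0, so result = 0
~(b -> ~d): Gödel ¬ of 0 = 1 (operand is 0)
((b -> ~b) -> ~(b -> ~d)): 0 ≤ 1, so result = 1
~((b -> ~b) -> ~(b -> ~d)): Gödel ¬ of 1 = 0 (operand ≠ 0)
(d -> ~((b -> ~b) -> ~(b -> ~d))): 0.2 > 0, so result = 0
~(d -> ~((b -> ~b) -> ~(b -> ~d))): Gödel ¬ of 0 = 1 (operand is 0)
~b: Gödel ¬ of 0.5 = 0 (operand ≠ 0)
(~b & c) = min(0, 0.3) = 0
(~(d -> ~((b -> ~b) -> ~(b -> ~d))) -> (~b & c)): 1 > 0, so result = 0

0.00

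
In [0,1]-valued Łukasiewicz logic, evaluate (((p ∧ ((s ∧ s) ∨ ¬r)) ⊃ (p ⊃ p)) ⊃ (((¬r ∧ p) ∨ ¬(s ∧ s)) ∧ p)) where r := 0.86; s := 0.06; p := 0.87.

(s ∧ s) = min(0.06, 0.06) = 0.06
¬r: Łukasiewicz ¬ gives 1 − 0.86 = 0.14
((s ∧ s) ∨ ¬r) = max(0.06, 0.14) = 0.14
(p ∧ ((s ∧ s) ∨ ¬r)) = min(0.87, 0.14) = 0.14
(p ⊃ p): min(1, 1 − 0.87 + 0.87) = 1
((p ∧ ((s ∧ s) ∨ ¬r)) ⊃ (p ⊃ p)): min(1, 1 − 0.14 + 1) = 1
¬r: Łukasiewicz ¬ gives 1 − 0.86 = 0.14
(¬r ∧ p) = min(0.14, 0.87) = 0.14
(s ∧ s) = min(0.06, 0.06) = 0.06
¬(s ∧ s): Łukasiewicz ¬ gives 1 − 0.06 = 0.94
((¬r ∧ p) ∨ ¬(s ∧ s)) = max(0.14, 0.94) = 0.94
(((¬r ∧ p) ∨ ¬(s ∧ s)) ∧ p) = min(0.94, 0.87) = 0.87
(((p ∧ ((s ∧ s) ∨ ¬r)) ⊃ (p ⊃ p)) ⊃ (((¬r ∧ p) ∨ ¬(s ∧ s)) ∧ p)): min(1, 1 − 1 + 0.87) = 0.87

0.87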